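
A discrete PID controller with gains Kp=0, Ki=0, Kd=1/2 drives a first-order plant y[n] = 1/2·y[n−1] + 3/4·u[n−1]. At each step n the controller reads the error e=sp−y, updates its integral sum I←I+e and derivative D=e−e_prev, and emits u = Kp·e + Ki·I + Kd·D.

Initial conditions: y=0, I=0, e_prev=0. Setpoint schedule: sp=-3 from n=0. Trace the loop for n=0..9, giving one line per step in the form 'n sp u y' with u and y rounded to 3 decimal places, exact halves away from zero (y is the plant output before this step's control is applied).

0 -3 -1.500 0.000
1 -3 0.563 -1.125
2 -3 -0.492 -0.141
3 -3 0.149 -0.439
4 -3 -0.166 -0.108
5 -3 0.035 -0.178
6 -3 -0.058 -0.063
7 -3 0.006 -0.075
8 -3 -0.021 -0.033
9 -3 0.000 -0.032

(exact arithmetic carried between steps; '≈' marks a value shown rounded to 6 d.p. or computed from one; I and e_prev carry over from the previous line; the table rounds u and y to 3 d.p., halves away from zero)
n=0: y=0, sp=-3, e=sp−y=-3; I=-3, D=e−e_prev=-3; u=0·(-3)+0·(-3)+1/2·(-3)=-1.5; next y=1/2·0+3/4·(-1.5)=-1.125
n=1: y=-1.125, sp=-3, e=sp−y=-1.875; I=-4.875, D=e−e_prev=1.125; u=0·(-1.875)+0·(-4.875)+1/2·1.125=0.5625; next y=1/2·(-1.125)+3/4·0.5625=-0.140625
n=2: y=-0.140625, sp=-3, e=sp−y=-2.859375; I=-7.734375, D=e−e_prev=-0.984375; u=0·(-2.859375)+0·(-7.734375)+1/2·(-0.984375)≈-0.492188; next y=1/2·(-0.140625)+3/4·(-0.492188)≈-0.439453
n=3: y≈-0.439453, sp=-3, e=sp−y≈-2.560547; I≈-10.294922, D=e−e_prev≈0.298828; u=0·(-2.560547)+0·(-10.294922)+1/2·0.298828≈0.149414; next y=1/2·(-0.439453)+3/4·0.149414≈-0.107666
n=4: y≈-0.107666, sp=-3, e=sp−y≈-2.892334; I≈-13.187256, D=e−e_prev≈-0.331787; u=0·(-2.892334)+0·(-13.187256)+1/2·(-0.331787)≈-0.165894; next y=1/2·(-0.107666)+3/4·(-0.165894)≈-0.178253
n=5: y≈-0.178253, sp=-3, e=sp−y≈-2.821747; I≈-16.009003, D=e−e_prev≈0.070587; u=0·(-2.821747)+0·(-16.009003)+1/2·0.070587≈0.035294; next y=1/2·(-0.178253)+3/4·0.035294≈-0.062656
n=6: y≈-0.062656, sp=-3, e=sp−y≈-2.937344; I≈-18.946346, D=e−e_prev≈-0.115597; u=0·(-2.937344)+0·(-18.946346)+1/2·(-0.115597)≈-0.057798; next y=1/2·(-0.062656)+3/4·(-0.057798)≈-0.074677
n=7: y≈-0.074677, sp=-3, e=sp−y≈-2.925323; I≈-21.871669, D=e−e_prev≈0.012021; u=0·(-2.925323)+0·(-21.871669)+1/2·0.012021≈0.006010; next y=1/2·(-0.074677)+3/4·0.006010≈-0.032831
n=8: y≈-0.032831, sp=-3, e=sp−y≈-2.967169; I≈-24.838839, D=e−e_prev≈-0.041846; u=0·(-2.967169)+0·(-24.838839)+1/2·(-0.041846)≈-0.020923; next y=1/2·(-0.032831)+3/4·(-0.020923)≈-0.032108
n=9: y≈-0.032108, sp=-3, e=sp−y≈-2.967892; I≈-27.806731, D=e−e_prev≈-0.000723; u=0·(-2.967892)+0·(-27.806731)+1/2·(-0.000723)≈-0.000362; next y=1/2·(-0.032108)+3/4·(-0.000362)≈-0.016325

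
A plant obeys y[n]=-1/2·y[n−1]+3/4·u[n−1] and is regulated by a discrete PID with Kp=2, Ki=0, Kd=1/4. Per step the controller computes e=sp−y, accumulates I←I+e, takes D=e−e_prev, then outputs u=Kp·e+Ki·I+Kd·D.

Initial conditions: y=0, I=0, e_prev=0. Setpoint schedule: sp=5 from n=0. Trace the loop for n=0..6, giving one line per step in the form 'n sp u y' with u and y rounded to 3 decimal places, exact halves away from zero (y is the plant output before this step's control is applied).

0 5 11.250 0.000
1 5 -8.984 8.438
2 5 36.763 -10.957
3 5 -67.103 33.051
4 5 168.681 -66.852
5 5 -366.571 159.937
6 5 848.502 -354.897

(exact arithmetic carried between steps; '≈' marks a value shown rounded to 6 d.p. or computed from one; I and e_prev carry over from the previous line; the table rounds u and y to 3 d.p., halves away from zero)
n=0: y=0, sp=5, e=sp−y=5; I=5, D=e−e_prev=5; u=2·5+0·5+1/4·5=11.25; next y=-1/2·0+3/4·11.25=8.4375
n=1: y=8.4375, sp=5, e=sp−y=-3.4375; I=1.5625, D=e−e_prev=-8.4375; u=2·(-3.4375)+0·1.5625+1/4·(-8.4375)=-8.984375; next y=-1/2·8.4375+3/4·(-8.984375)≈-10.957031
n=2: y≈-10.957031, sp=5, e=sp−y≈15.957031; I≈17.519531, D=e−e_prev≈19.394531; u=2·15.957031+0·17.519531+1/4·19.394531≈36.762695; next y=-1/2·(-10.957031)+3/4·36.762695≈33.050537
n=3: y≈33.050537, sp=5, e=sp−y≈-28.050537; I≈-10.531006, D=e−e_prev≈-44.007568; u=2·(-28.050537)+0·(-10.531006)+1/4·(-44.007568)≈-67.102966; next y=-1/2·33.050537+3/4·(-67.102966)≈-66.852493
n=4: y≈-66.852493, sp=5, e=sp−y≈71.852493; I≈61.321487, D=e−e_prev≈99.903030; u=2·71.852493+0·61.321487+1/4·99.903030≈168.680744; next y=-1/2·(-66.852493)+3/4·168.680744≈159.936805
n=5: y≈159.936805, sp=5, e=sp−y≈-154.936805; I≈-93.615317, D=e−e_prev≈-226.789298; u=2·(-154.936805)+0·(-93.615317)+1/4·(-226.789298)≈-366.570934; next y=-1/2·159.936805+3/4·(-366.570934)≈-354.896603
n=6: y≈-354.896603, sp=5, e=sp−y≈359.896603; I≈266.281286, D=e−e_prev≈514.833408; u=2·359.896603+0·266.281286+1/4·514.833408≈848.501558; next y=-1/2·(-354.896603)+3/4·848.501558≈813.824470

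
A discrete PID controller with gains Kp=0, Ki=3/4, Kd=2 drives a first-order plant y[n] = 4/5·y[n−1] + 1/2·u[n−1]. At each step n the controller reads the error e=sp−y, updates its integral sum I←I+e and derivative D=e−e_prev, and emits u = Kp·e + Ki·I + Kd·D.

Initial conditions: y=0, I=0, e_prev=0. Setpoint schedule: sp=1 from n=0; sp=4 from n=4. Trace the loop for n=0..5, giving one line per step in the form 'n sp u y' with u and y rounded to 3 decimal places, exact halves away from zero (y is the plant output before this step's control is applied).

(exact arithmetic carried between steps; '≈' marks a value shown rounded to 6 d.p. or computed from one; I and e_prev carry over from the previous line; the table rounds u and y to 3 d.p., halves away from zero)
n=0: y=0, sp=1, e=sp−y=1; I=1, D=e−e_prev=1; u=0·1+3/4·1+2·1=2.75; next y=4/5·0+1/2·2.75=1.375
n=1: y=1.375, sp=1, e=sp−y=-0.375; I=0.625, D=e−e_prev=-1.375; u=0·(-0.375)+3/4·0.625+2·(-1.375)=-2.28125; next y=4/5·1.375+1/2·(-2.28125)=-0.040625
n=2: y=-0.040625, sp=1, e=sp−y=1.040625; I=1.665625, D=e−e_prev=1.415625; u=0·1.040625+3/4·1.665625+2·1.415625≈4.080469; next y=4/5·(-0.040625)+1/2·4.080469≈2.007734
n=3: y≈2.007734, sp=1, e=sp−y≈-1.007734; I≈0.657891, D=e−e_prev≈-2.048359; u=0·(-1.007734)+3/4·0.657891+2·(-2.048359)≈-3.603301; next y=4/5·2.007734+1/2·(-3.603301)≈-0.195463
n=4: y≈-0.195463, sp=4, e=sp−y≈4.195463; I≈4.853354, D=e−e_prev≈5.203197; u=0·4.195463+3/4·4.853354+2·5.203197≈14.046410; next y=4/5·(-0.195463)+1/2·14.046410≈6.866835
n=5: y≈6.866835, sp=4, e=sp−y≈-2.866835; I≈1.986519, D=e−e_prev≈-7.062297; u=0·(-2.866835)+3/4·1.986519+2·(-7.062297)≈-12.634706; next y=4/5·6.866835+1/2·(-12.634706)≈-0.823885

0 1 2.750 0.000
1 1 -2.281 1.375
2 1 4.080 -0.041
3 1 -3.603 2.008
4 4 14.046 -0.195
5 4 -12.635 6.867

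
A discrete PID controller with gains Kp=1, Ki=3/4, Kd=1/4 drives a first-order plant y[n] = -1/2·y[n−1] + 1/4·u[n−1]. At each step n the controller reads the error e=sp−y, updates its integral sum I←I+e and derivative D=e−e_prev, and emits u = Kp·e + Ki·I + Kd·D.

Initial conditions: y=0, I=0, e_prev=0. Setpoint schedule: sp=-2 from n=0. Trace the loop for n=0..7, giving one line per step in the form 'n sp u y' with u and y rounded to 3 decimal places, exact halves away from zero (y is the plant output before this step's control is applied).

(exact arithmetic carried between steps; '≈' marks a value shown rounded to 6 d.p. or computed from one; I and e_prev carry over from the previous line; the table rounds u and y to 3 d.p., halves away from zero)
n=0: y=0, sp=-2, e=sp−y=-2; I=-2, D=e−e_prev=-2; u=1·(-2)+3/4·(-2)+1/4·(-2)=-4; next y=-1/2·0+1/4·(-4)=-1
n=1: y=-1, sp=-2, e=sp−y=-1; I=-3, D=e−e_prev=1; u=1·(-1)+3/4·(-3)+1/4·1=-3; next y=-1/2·(-1)+1/4·(-3)=-0.25
n=2: y=-0.25, sp=-2, e=sp−y=-1.75; I=-4.75, D=e−e_prev=-0.75; u=1·(-1.75)+3/4·(-4.75)+1/4·(-0.75)=-5.5; next y=-1/2·(-0.25)+1/4·(-5.5)=-1.25
n=3: y=-1.25, sp=-2, e=sp−y=-0.75; I=-5.5, D=e−e_prev=1; u=1·(-0.75)+3/4·(-5.5)+1/4·1=-4.625; next y=-1/2·(-1.25)+1/4·(-4.625)=-0.53125
n=4: y=-0.53125, sp=-2, e=sp−y=-1.46875; I=-6.96875, D=e−e_prev=-0.71875; u=1·(-1.46875)+3/4·(-6.96875)+1/4·(-0.71875)=-6.875; next y=-1/2·(-0.53125)+1/4·(-6.875)=-1.453125
n=5: y=-1.453125, sp=-2, e=sp−y=-0.546875; I=-7.515625, D=e−e_prev=0.921875; u=1·(-0.546875)+3/4·(-7.515625)+1/4·0.921875=-5.953125; next y=-1/2·(-1.453125)+1/4·(-5.953125)≈-0.761719
n=6: y≈-0.761719, sp=-2, e=sp−y≈-1.238281; I≈-8.753906, D=e−e_prev≈-0.691406; u=1·(-1.238281)+3/4·(-8.753906)+1/4·(-0.691406)≈-7.976563; next y=-1/2·(-0.761719)+1/4·(-7.976563)≈-1.613281
n=7: y≈-1.613281, sp=-2, e=sp−y≈-0.386719; I≈-9.140625, D=e−e_prev≈0.851563; u=1·(-0.386719)+3/4·(-9.140625)+1/4·0.851563≈-7.029297; next y=-1/2·(-1.613281)+1/4·(-7.029297)≈-0.950684

0 -2 -4.000 0.000
1 -2 -3.000 -1.000
2 -2 -5.500 -0.250
3 -2 -4.625 -1.250
4 -2 -6.875 -0.531
5 -2 -5.953 -1.453
6 -2 -7.977 -0.762
7 -2 -7.029 -1.613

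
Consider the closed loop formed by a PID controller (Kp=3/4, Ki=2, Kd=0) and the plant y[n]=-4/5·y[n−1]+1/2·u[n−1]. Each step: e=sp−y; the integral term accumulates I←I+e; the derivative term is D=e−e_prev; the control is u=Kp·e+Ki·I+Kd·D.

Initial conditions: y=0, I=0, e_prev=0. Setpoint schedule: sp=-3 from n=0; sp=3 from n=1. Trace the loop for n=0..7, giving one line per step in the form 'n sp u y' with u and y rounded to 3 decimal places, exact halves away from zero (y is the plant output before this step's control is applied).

(exact arithmetic carried between steps; '≈' marks a value shown rounded to 6 d.p. or computed from one; I and e_prev carry over from the previous line; the table rounds u and y to 3 d.p., halves away from zero)
n=0: y=0, sp=-3, e=sp−y=-3; I=-3, D=e−e_prev=-3; u=3/4·(-3)+2·(-3)+0·(-3)=-8.25; next y=-4/5·0+1/2·(-8.25)=-4.125
n=1: y=-4.125, sp=3, e=sp−y=7.125; I=4.125, D=e−e_prev=10.125; u=3/4·7.125+2·4.125+0·10.125=13.59375; next y=-4/5·(-4.125)+1/2·13.59375=10.096875
n=2: y=10.096875, sp=3, e=sp−y=-7.096875; I=-2.971875, D=e−e_prev=-14.221875; u=3/4·(-7.096875)+2·(-2.971875)+0·(-14.221875)≈-11.266406; next y=-4/5·10.096875+1/2·(-11.266406)≈-13.710703
n=3: y≈-13.710703, sp=3, e=sp−y≈16.710703; I≈13.738828, D=e−e_prev≈23.807578; u=3/4·16.710703+2·13.738828+0·23.807578≈40.010684; next y=-4/5·(-13.710703)+1/2·40.010684≈30.973904
n=4: y≈30.973904, sp=3, e=sp−y≈-27.973904; I≈-14.235076, D=e−e_prev≈-44.684607; u=3/4·(-27.973904)+2·(-14.235076)+0·(-44.684607)≈-49.450581; next y=-4/5·30.973904+1/2·(-49.450581)≈-49.504414
n=5: y≈-49.504414, sp=3, e=sp−y≈52.504414; I≈38.269338, D=e−e_prev≈80.478318; u=3/4·52.504414+2·38.269338+0·80.478318≈115.916985; next y=-4/5·(-49.504414)+1/2·115.916985≈97.562024
n=6: y≈97.562024, sp=3, e=sp−y≈-94.562024; I≈-56.292686, D=e−e_prev≈-147.066437; u=3/4·(-94.562024)+2·(-56.292686)+0·(-147.066437)≈-183.506890; next y=-4/5·97.562024+1/2·(-183.506890)≈-169.803064
n=7: y≈-169.803064, sp=3, e=sp−y≈172.803064; I≈116.510378, D=e−e_prev≈267.365088; u=3/4·172.803064+2·116.510378+0·267.365088≈362.623054; next y=-4/5·(-169.803064)+1/2·362.623054≈317.153978

0 -3 -8.250 0.000
1 3 13.594 -4.125
2 3 -11.266 10.097
3 3 40.011 -13.711
4 3 -49.451 30.974
5 3 115.917 -49.504
6 3 -183.507 97.562
7 3 362.623 -169.803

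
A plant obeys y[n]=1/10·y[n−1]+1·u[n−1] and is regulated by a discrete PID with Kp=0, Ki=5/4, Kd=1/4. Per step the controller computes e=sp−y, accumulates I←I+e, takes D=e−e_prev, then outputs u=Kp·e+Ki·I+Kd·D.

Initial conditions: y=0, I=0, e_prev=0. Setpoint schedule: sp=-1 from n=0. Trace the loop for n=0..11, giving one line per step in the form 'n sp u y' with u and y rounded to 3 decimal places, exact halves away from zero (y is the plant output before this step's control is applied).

(exact arithmetic carried between steps; '≈' marks a value shown rounded to 6 d.p. or computed from one; I and e_prev carry over from the previous line; the table rounds u and y to 3 d.p., halves away from zero)
n=0: y=0, sp=-1, e=sp−y=-1; I=-1, D=e−e_prev=-1; u=0·(-1)+5/4·(-1)+1/4·(-1)=-1.5; next y=1/10·0+1·(-1.5)=-1.5
n=1: y=-1.5, sp=-1, e=sp−y=0.5; I=-0.5, D=e−e_prev=1.5; u=0·0.5+5/4·(-0.5)+1/4·1.5=-0.25; next y=1/10·(-1.5)+1·(-0.25)=-0.4
n=2: y=-0.4, sp=-1, e=sp−y=-0.6; I=-1.1, D=e−e_prev=-1.1; u=0·(-0.6)+5/4·(-1.1)+1/4·(-1.1)=-1.65; next y=1/10·(-0.4)+1·(-1.65)=-1.69
n=3: y=-1.69, sp=-1, e=sp−y=0.69; I=-0.41, D=e−e_prev=1.29; u=0·0.69+5/4·(-0.41)+1/4·1.29=-0.19; next y=1/10·(-1.69)+1·(-0.19)=-0.359
n=4: y=-0.359, sp=-1, e=sp−y=-0.641; I=-1.051, D=e−e_prev=-1.331; u=0·(-0.641)+5/4·(-1.051)+1/4·(-1.331)=-1.6465; next y=1/10·(-0.359)+1·(-1.6465)=-1.6824
n=5: y=-1.6824, sp=-1, e=sp−y=0.6824; I=-0.3686, D=e−e_prev=1.3234; u=0·0.6824+5/4·(-0.3686)+1/4·1.3234=-0.1299; next y=1/10·(-1.6824)+1·(-0.1299)=-0.29814
n=6: y=-0.29814, sp=-1, e=sp−y=-0.70186; I=-1.07046, D=e−e_prev=-1.38426; u=0·(-0.70186)+5/4·(-1.07046)+1/4·(-1.38426)=-1.68414; next y=1/10·(-0.29814)+1·(-1.68414)=-1.713954
n=7: y=-1.713954, sp=-1, e=sp−y=0.713954; I=-0.356506, D=e−e_prev=1.415814; u=0·0.713954+5/4·(-0.356506)+1/4·1.415814=-0.091679; next y=1/10·(-1.713954)+1·(-0.091679)≈-0.263074
n=8: y≈-0.263074, sp=-1, e=sp−y≈-0.736926; I≈-1.093432, D=e−e_prev≈-1.450880; u=0·(-0.736926)+5/4·(-1.093432)+1/4·(-1.450880)≈-1.729509; next y=1/10·(-0.263074)+1·(-1.729509)≈-1.755817
n=9: y≈-1.755817, sp=-1, e=sp−y≈0.755817; I≈-0.337615, D=e−e_prev≈1.492742; u=0·0.755817+5/4·(-0.337615)+1/4·1.492742≈-0.048833; next y=1/10·(-1.755817)+1·(-0.048833)≈-0.224415
n=10: y≈-0.224415, sp=-1, e=sp−y≈-0.775585; I≈-1.113200, D=e−e_prev≈-1.531402; u=0·(-0.775585)+5/4·(-1.113200)+1/4·(-1.531402)≈-1.774351; next y=1/10·(-0.224415)+1·(-1.774351)≈-1.796792
n=11: y≈-1.796792, sp=-1, e=sp−y≈0.796792; I≈-0.316408, D=e−e_prev≈1.572378; u=0·0.796792+5/4·(-0.316408)+1/4·1.572378≈-0.002415; next y=1/10·(-1.796792)+1·(-0.002415)≈-0.182095

0 -1 -1.500 0.000
1 -1 -0.250 -1.500
2 -1 -1.650 -0.400
3 -1 -0.190 -1.690
4 -1 -1.647 -0.359
5 -1 -0.130 -1.682
6 -1 -1.684 -0.298
7 -1 -0.092 -1.714
8 -1 -1.730 -0.263
9 -1 -0.049 -1.756
10 -1 -1.774 -0.224
11 -1 -0.002 -1.797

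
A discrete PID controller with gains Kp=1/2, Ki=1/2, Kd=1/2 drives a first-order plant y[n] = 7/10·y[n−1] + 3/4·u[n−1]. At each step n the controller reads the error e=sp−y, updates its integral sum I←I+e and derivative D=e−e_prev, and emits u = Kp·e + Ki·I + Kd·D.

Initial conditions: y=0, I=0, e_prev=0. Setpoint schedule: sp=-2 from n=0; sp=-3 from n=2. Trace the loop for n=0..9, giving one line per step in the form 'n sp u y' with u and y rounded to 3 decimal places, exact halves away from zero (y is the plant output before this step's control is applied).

0 -2 -3.000 0.000
1 -2 0.375 -2.250
2 -3 -3.559 -1.294
3 -3 -0.012 -3.575
4 -3 -2.460 -2.512
5 -3 -0.535 -3.604
6 -3 -1.799 -2.924
7 -3 -0.789 -3.396
8 -3 -1.468 -2.969
9 -3 -0.955 -3.179

(exact arithmetic carried between steps; '≈' marks a value shown rounded to 6 d.p. or computed from one; I and e_prev carry over from the previous line; the table rounds u and y to 3 d.p., halves away from zero)
n=0: y=0, sp=-2, e=sp−y=-2; I=-2, D=e−e_prev=-2; u=1/2·(-2)+1/2·(-2)+1/2·(-2)=-3; next y=7/10·0+3/4·(-3)=-2.25
n=1: y=-2.25, sp=-2, e=sp−y=0.25; I=-1.75, D=e−e_prev=2.25; u=1/2·0.25+1/2·(-1.75)+1/2·2.25=0.375; next y=7/10·(-2.25)+3/4·0.375=-1.29375
n=2: y=-1.29375, sp=-3, e=sp−y=-1.70625; I=-3.45625, D=e−e_prev=-1.95625; u=1/2·(-1.70625)+1/2·(-3.45625)+1/2·(-1.95625)=-3.559375; next y=7/10·(-1.29375)+3/4·(-3.559375)≈-3.575156
n=3: y≈-3.575156, sp=-3, e=sp−y≈0.575156; I≈-2.881094, D=e−e_prev≈2.281406; u=1/2·0.575156+1/2·(-2.881094)+1/2·2.281406≈-0.012266; next y=7/10·(-3.575156)+3/4·(-0.012266)≈-2.511809
n=4: y≈-2.511809, sp=-3, e=sp−y≈-0.488191; I≈-3.369285, D=e−e_prev≈-1.063348; u=1/2·(-0.488191)+1/2·(-3.369285)+1/2·(-1.063348)≈-2.460412; next y=7/10·(-2.511809)+3/4·(-2.460412)≈-3.603575
n=5: y≈-3.603575, sp=-3, e=sp−y≈0.603575; I≈-2.765710, D=e−e_prev≈1.091767; u=1/2·0.603575+1/2·(-2.765710)+1/2·1.091767≈-0.535184; next y=7/10·(-3.603575)+3/4·(-0.535184)≈-2.923891
n=6: y≈-2.923891, sp=-3, e=sp−y≈-0.076109; I≈-2.841819, D=e−e_prev≈-0.679684; u=1/2·(-0.076109)+1/2·(-2.841819)+1/2·(-0.679684)≈-1.798806; next y=7/10·(-2.923891)+3/4·(-1.798806)≈-3.395828
n=7: y≈-3.395828, sp=-3, e=sp−y≈0.395828; I≈-2.445991, D=e−e_prev≈0.471938; u=1/2·0.395828+1/2·(-2.445991)+1/2·0.471938≈-0.789112; next y=7/10·(-3.395828)+3/4·(-0.789112)≈-2.968914
n=8: y≈-2.968914, sp=-3, e=sp−y≈-0.031086; I≈-2.477077, D=e−e_prev≈-0.426914; u=1/2·(-0.031086)+1/2·(-2.477077)+1/2·(-0.426914)≈-1.467538; next y=7/10·(-2.968914)+3/4·(-1.467538)≈-3.178894
n=9: y≈-3.178894, sp=-3, e=sp−y≈0.178894; I≈-2.298183, D=e−e_prev≈0.209979; u=1/2·0.178894+1/2·(-2.298183)+1/2·0.209979≈-0.954655; next y=7/10·(-3.178894)+3/4·(-0.954655)≈-2.941217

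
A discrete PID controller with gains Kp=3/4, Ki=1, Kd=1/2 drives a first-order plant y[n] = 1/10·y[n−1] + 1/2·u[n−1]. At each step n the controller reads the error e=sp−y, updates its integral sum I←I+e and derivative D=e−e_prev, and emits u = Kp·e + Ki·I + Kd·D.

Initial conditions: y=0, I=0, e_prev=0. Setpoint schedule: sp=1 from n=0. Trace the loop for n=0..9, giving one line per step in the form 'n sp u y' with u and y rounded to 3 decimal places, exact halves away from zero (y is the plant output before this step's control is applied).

(exact arithmetic carried between steps; '≈' marks a value shown rounded to 6 d.p. or computed from one; I and e_prev carry over from the previous line; the table rounds u and y to 3 d.p., halves away from zero)
n=0: y=0, sp=1, e=sp−y=1; I=1, D=e−e_prev=1; u=3/4·1+1·1+1/2·1=2.25; next y=1/10·0+1/2·2.25=1.125
n=1: y=1.125, sp=1, e=sp−y=-0.125; I=0.875, D=e−e_prev=-1.125; u=3/4·(-0.125)+1·0.875+1/2·(-1.125)=0.21875; next y=1/10·1.125+1/2·0.21875=0.221875
n=2: y=0.221875, sp=1, e=sp−y=0.778125; I=1.653125, D=e−e_prev=0.903125; u=3/4·0.778125+1·1.653125+1/2·0.903125≈2.688281; next y=1/10·0.221875+1/2·2.688281≈1.366328
n=3: y≈1.366328, sp=1, e=sp−y≈-0.366328; I≈1.286797, D=e−e_prev≈-1.144453; u=3/4·(-0.366328)+1·1.286797+1/2·(-1.144453)≈0.439824; next y=1/10·1.366328+1/2·0.439824≈0.356545
n=4: y≈0.356545, sp=1, e=sp−y≈0.643455; I≈1.930252, D=e−e_prev≈1.009783; u=3/4·0.643455+1·1.930252+1/2·1.009783≈2.917735; next y=1/10·0.356545+1/2·2.917735≈1.494522
n=5: y≈1.494522, sp=1, e=sp−y≈-0.494522; I≈1.435730, D=e−e_prev≈-1.137977; u=3/4·(-0.494522)+1·1.435730+1/2·(-1.137977)≈0.495850; next y=1/10·1.494522+1/2·0.495850≈0.397377
n=6: y≈0.397377, sp=1, e=sp−y≈0.602623; I≈2.038353, D=e−e_prev≈1.097145; u=3/4·0.602623+1·2.038353+1/2·1.097145≈3.038892; next y=1/10·0.397377+1/2·3.038892≈1.559184
n=7: y≈1.559184, sp=1, e=sp−y≈-0.559184; I≈1.479169, D=e−e_prev≈-1.161807; u=3/4·(-0.559184)+1·1.479169+1/2·(-1.161807)≈0.478878; next y=1/10·1.559184+1/2·0.478878≈0.395357
n=8: y≈0.395357, sp=1, e=sp−y≈0.604643; I≈2.083812, D=e−e_prev≈1.163827; u=3/4·0.604643+1·2.083812+1/2·1.163827≈3.119207; next y=1/10·0.395357+1/2·3.119207≈1.599139
n=9: y≈1.599139, sp=1, e=sp−y≈-0.599139; I≈1.484672, D=e−e_prev≈-1.203782; u=3/4·(-0.599139)+1·1.484672+1/2·(-1.203782)≈0.433427; next y=1/10·1.599139+1/2·0.433427≈0.376627

0 1 2.250 0.000
1 1 0.219 1.125
2 1 2.688 0.222
3 1 0.440 1.366
4 1 2.918 0.357
5 1 0.496 1.495
6 1 3.039 0.397
7 1 0.479 1.559
8 1 3.119 0.395
9 1 0.433 1.599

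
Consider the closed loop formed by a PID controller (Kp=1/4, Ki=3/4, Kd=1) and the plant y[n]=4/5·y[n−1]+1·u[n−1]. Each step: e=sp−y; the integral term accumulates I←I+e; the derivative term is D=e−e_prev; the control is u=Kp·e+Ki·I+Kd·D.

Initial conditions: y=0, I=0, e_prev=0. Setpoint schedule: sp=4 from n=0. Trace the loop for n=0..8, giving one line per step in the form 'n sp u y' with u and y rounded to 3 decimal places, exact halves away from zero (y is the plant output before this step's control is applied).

(exact arithmetic carried between steps; '≈' marks a value shown rounded to 6 d.p. or computed from one; I and e_prev carry over from the previous line; the table rounds u and y to 3 d.p., halves away from zero)
n=0: y=0, sp=4, e=sp−y=4; I=4, D=e−e_prev=4; u=1/4·4+3/4·4+1·4=8; next y=4/5·0+1·8=8
n=1: y=8, sp=4, e=sp−y=-4; I=0, D=e−e_prev=-8; u=1/4·(-4)+3/4·0+1·(-8)=-9; next y=4/5·8+1·(-9)=-2.6
n=2: y=-2.6, sp=4, e=sp−y=6.6; I=6.6, D=e−e_prev=10.6; u=1/4·6.6+3/4·6.6+1·10.6=17.2; next y=4/5·(-2.6)+1·17.2=15.12
n=3: y=15.12, sp=4, e=sp−y=-11.12; I=-4.52, D=e−e_prev=-17.72; u=1/4·(-11.12)+3/4·(-4.52)+1·(-17.72)=-23.89; next y=4/5·15.12+1·(-23.89)=-11.794
n=4: y=-11.794, sp=4, e=sp−y=15.794; I=11.274, D=e−e_prev=26.914; u=1/4·15.794+3/4·11.274+1·26.914=39.318; next y=4/5·(-11.794)+1·39.318=29.8828
n=5: y=29.8828, sp=4, e=sp−y=-25.8828; I=-14.6088, D=e−e_prev=-41.6768; u=1/4·(-25.8828)+3/4·(-14.6088)+1·(-41.6768)=-59.1041; next y=4/5·29.8828+1·(-59.1041)=-35.19786
n=6: y=-35.19786, sp=4, e=sp−y=39.19786; I=24.58906, D=e−e_prev=65.08066; u=1/4·39.19786+3/4·24.58906+1·65.08066=93.32192; next y=4/5·(-35.19786)+1·93.32192=65.163632
n=7: y=65.163632, sp=4, e=sp−y=-61.163632; I=-36.574572, D=e−e_prev=-100.361492; u=1/4·(-61.163632)+3/4·(-36.574572)+1·(-100.361492)=-143.083329; next y=4/5·65.163632+1·(-143.083329)≈-90.952423
n=8: y≈-90.952423, sp=4, e=sp−y≈94.952423; I≈58.377851, D=e−e_prev≈156.116055; u=1/4·94.952423+3/4·58.377851+1·156.116055≈223.637550; next y=4/5·(-90.952423)+1·223.637550≈150.875611

0 4 8.000 0.000
1 4 -9.000 8.000
2 4 17.200 -2.600
3 4 -23.890 15.120
4 4 39.318 -11.794
5 4 -59.104 29.883
6 4 93.322 -35.198
7 4 -143.083 65.164
8 4 223.638 -90.952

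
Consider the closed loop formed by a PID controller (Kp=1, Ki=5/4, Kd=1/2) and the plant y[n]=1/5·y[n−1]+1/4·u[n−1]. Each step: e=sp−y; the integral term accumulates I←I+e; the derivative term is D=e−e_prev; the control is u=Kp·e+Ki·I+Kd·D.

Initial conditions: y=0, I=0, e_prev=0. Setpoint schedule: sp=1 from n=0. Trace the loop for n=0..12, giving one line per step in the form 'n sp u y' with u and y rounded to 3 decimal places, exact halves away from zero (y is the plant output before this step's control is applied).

(exact arithmetic carried between steps; '≈' marks a value shown rounded to 6 d.p. or computed from one; I and e_prev carry over from the previous line; the table rounds u and y to 3 d.p., halves away from zero)
n=0: y=0, sp=1, e=sp−y=1; I=1, D=e−e_prev=1; u=1·1+5/4·1+1/2·1=2.75; next y=1/5·0+1/4·2.75=0.6875
n=1: y=0.6875, sp=1, e=sp−y=0.3125; I=1.3125, D=e−e_prev=-0.6875; u=1·0.3125+5/4·1.3125+1/2·(-0.6875)=1.609375; next y=1/5·0.6875+1/4·1.609375≈0.539844
n=2: y≈0.539844, sp=1, e=sp−y≈0.460156; I≈1.772656, D=e−e_prev≈0.147656; u=1·0.460156+5/4·1.772656+1/2·0.147656≈2.749805; next y=1/5·0.539844+1/4·2.749805≈0.795420
n=3: y≈0.795420, sp=1, e=sp−y≈0.204580; I≈1.977236, D=e−e_prev≈-0.255576; u=1·0.204580+5/4·1.977236+1/2·(-0.255576)≈2.548337; next y=1/5·0.795420+1/4·2.548337≈0.796168
n=4: y≈0.796168, sp=1, e=sp−y≈0.203832; I≈2.181068, D=e−e_prev≈-0.000748; u=1·0.203832+5/4·2.181068+1/2·(-0.000748)≈2.929792; next y=1/5·0.796168+1/4·2.929792≈0.891682
n=5: y≈0.891682, sp=1, e=sp−y≈0.108318; I≈2.289386, D=e−e_prev≈-0.095513; u=1·0.108318+5/4·2.289386+1/2·(-0.095513)≈2.922294; next y=1/5·0.891682+1/4·2.922294≈0.908910
n=6: y≈0.908910, sp=1, e=sp−y≈0.091090; I≈2.380476, D=e−e_prev≈-0.017228; u=1·0.091090+5/4·2.380476+1/2·(-0.017228)≈3.058071; next y=1/5·0.908910+1/4·3.058071≈0.946300
n=7: y≈0.946300, sp=1, e=sp−y≈0.053700; I≈2.434176, D=e−e_prev≈-0.037390; u=1·0.053700+5/4·2.434176+1/2·(-0.037390)≈3.077726; next y=1/5·0.946300+1/4·3.077726≈0.958691
n=8: y≈0.958691, sp=1, e=sp−y≈0.041309; I≈2.475485, D=e−e_prev≈-0.012392; u=1·0.041309+5/4·2.475485+1/2·(-0.012392)≈3.129469; next y=1/5·0.958691+1/4·3.129469≈0.974106
n=9: y≈0.974106, sp=1, e=sp−y≈0.025894; I≈2.501379, D=e−e_prev≈-0.015414; u=1·0.025894+5/4·2.501379+1/2·(-0.015414)≈3.144912; next y=1/5·0.974106+1/4·3.144912≈0.981049
n=10: y≈0.981049, sp=1, e=sp−y≈0.018951; I≈2.520330, D=e−e_prev≈-0.006943; u=1·0.018951+5/4·2.520330+1/2·(-0.006943)≈3.165892; next y=1/5·0.981049+1/4·3.165892≈0.987683
n=11: y≈0.987683, sp=1, e=sp−y≈0.012317; I≈2.532648, D=e−e_prev≈-0.006634; u=1·0.012317+5/4·2.532648+1/2·(-0.006634)≈3.174810; next y=1/5·0.987683+1/4·3.174810≈0.991239
n=12: y≈0.991239, sp=1, e=sp−y≈0.008761; I≈2.541409, D=e−e_prev≈-0.003556; u=1·0.008761+5/4·2.541409+1/2·(-0.003556)≈3.183744; next y=1/5·0.991239+1/4·3.183744≈0.994184

0 1 2.750 0.000
1 1 1.609 0.688
2 1 2.750 0.540
3 1 2.548 0.795
4 1 2.930 0.796
5 1 2.922 0.892
6 1 3.058 0.909
7 1 3.078 0.946
8 1 3.129 0.959
9 1 3.145 0.974
10 1 3.166 0.981
11 1 3.175 0.988
12 1 3.184 0.991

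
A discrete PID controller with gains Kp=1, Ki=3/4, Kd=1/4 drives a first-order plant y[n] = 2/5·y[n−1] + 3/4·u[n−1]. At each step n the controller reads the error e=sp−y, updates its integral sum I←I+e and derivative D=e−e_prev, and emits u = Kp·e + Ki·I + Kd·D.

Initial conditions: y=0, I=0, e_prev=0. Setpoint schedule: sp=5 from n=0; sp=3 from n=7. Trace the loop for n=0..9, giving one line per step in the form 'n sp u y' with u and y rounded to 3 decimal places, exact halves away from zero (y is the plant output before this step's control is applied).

(exact arithmetic carried between steps; '≈' marks a value shown rounded to 6 d.p. or computed from one; I and e_prev carry over from the previous line; the table rounds u and y to 3 d.p., halves away from zero)
n=0: y=0, sp=5, e=sp−y=5; I=5, D=e−e_prev=5; u=1·5+3/4·5+1/4·5=10; next y=2/5·0+3/4·10=7.5
n=1: y=7.5, sp=5, e=sp−y=-2.5; I=2.5, D=e−e_prev=-7.5; u=1·(-2.5)+3/4·2.5+1/4·(-7.5)=-2.5; next y=2/5·7.5+3/4·(-2.5)=1.125
n=2: y=1.125, sp=5, e=sp−y=3.875; I=6.375, D=e−e_prev=6.375; u=1·3.875+3/4·6.375+1/4·6.375=10.25; next y=2/5·1.125+3/4·10.25=8.1375
n=3: y=8.1375, sp=5, e=sp−y=-3.1375; I=3.2375, D=e−e_prev=-7.0125; u=1·(-3.1375)+3/4·3.2375+1/4·(-7.0125)=-2.4625; next y=2/5·8.1375+3/4·(-2.4625)=1.408125
n=4: y=1.408125, sp=5, e=sp−y=3.591875; I=6.829375, D=e−e_prev=6.729375; u=1·3.591875+3/4·6.829375+1/4·6.729375=10.39625; next y=2/5·1.408125+3/4·10.39625≈8.360438
n=5: y≈8.360438, sp=5, e=sp−y≈-3.360438; I≈3.468938, D=e−e_prev≈-6.952313; u=1·(-3.360438)+3/4·3.468938+1/4·(-6.952313)≈-2.496813; next y=2/5·8.360438+3/4·(-2.496813)≈1.471566
n=6: y≈1.471566, sp=5, e=sp−y≈3.528434; I≈6.997372, D=e−e_prev≈6.888872; u=1·3.528434+3/4·6.997372+1/4·6.888872≈10.498681; next y=2/5·1.471566+3/4·10.498681≈8.462637
n=7: y≈8.462637, sp=3, e=sp−y≈-5.462637; I≈1.534735, D=e−e_prev≈-8.991072; u=1·(-5.462637)+3/4·1.534735+1/4·(-8.991072)≈-6.559354; next y=2/5·8.462637+3/4·(-6.559354)≈-1.534461
n=8: y≈-1.534461, sp=3, e=sp−y≈4.534461; I≈6.069195, D=e−e_prev≈9.997098; u=1·4.534461+3/4·6.069195+1/4·9.997098≈11.585632; next y=2/5·(-1.534461)+3/4·11.585632≈8.075439
n=9: y≈8.075439, sp=3, e=sp−y≈-5.075439; I≈0.993756, D=e−e_prev≈-9.609900; u=1·(-5.075439)+3/4·0.993756+1/4·(-9.609900)≈-6.732598; next y=2/5·8.075439+3/4·(-6.732598)≈-1.819272

0 5 10.000 0.000
1 5 -2.500 7.500
2 5 10.250 1.125
3 5 -2.463 8.138
4 5 10.396 1.408
5 5 -2.497 8.360
6 5 10.499 1.472
7 3 -6.559 8.463
8 3 11.586 -1.534
9 3 -6.733 8.075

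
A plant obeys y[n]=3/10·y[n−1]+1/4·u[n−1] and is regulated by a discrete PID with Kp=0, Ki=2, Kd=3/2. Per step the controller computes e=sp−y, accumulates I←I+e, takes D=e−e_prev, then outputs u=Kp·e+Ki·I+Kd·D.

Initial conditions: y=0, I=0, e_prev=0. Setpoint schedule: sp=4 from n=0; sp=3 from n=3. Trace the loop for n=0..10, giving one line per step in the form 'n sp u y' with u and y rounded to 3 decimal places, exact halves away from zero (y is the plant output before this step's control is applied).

(exact arithmetic carried between steps; '≈' marks a value shown rounded to 6 d.p. or computed from one; I and e_prev carry over from the previous line; the table rounds u and y to 3 d.p., halves away from zero)
n=0: y=0, sp=4, e=sp−y=4; I=4, D=e−e_prev=4; u=0·4+2·4+3/2·4=14; next y=3/10·0+1/4·14=3.5
n=1: y=3.5, sp=4, e=sp−y=0.5; I=4.5, D=e−e_prev=-3.5; u=0·0.5+2·4.5+3/2·(-3.5)=3.75; next y=3/10·3.5+1/4·3.75=1.9875
n=2: y=1.9875, sp=4, e=sp−y=2.0125; I=6.5125, D=e−e_prev=1.5125; u=0·2.0125+2·6.5125+3/2·1.5125=15.29375; next y=3/10·1.9875+1/4·15.29375≈4.419688
n=3: y≈4.419688, sp=3, e=sp−y≈-1.419688; I≈5.092813, D=e−e_prev≈-3.432188; u=0·(-1.419688)+2·5.092813+3/2·(-3.432188)≈5.037344; next y=3/10·4.419688+1/4·5.037344≈2.585242
n=4: y≈2.585242, sp=3, e=sp−y≈0.414758; I≈5.507570, D=e−e_prev≈1.834445; u=0·0.414758+2·5.507570+3/2·1.834445≈13.766809; next y=3/10·2.585242+1/4·13.766809≈4.217275
n=5: y≈4.217275, sp=3, e=sp−y≈-1.217275; I≈4.290296, D=e−e_prev≈-1.632033; u=0·(-1.217275)+2·4.290296+3/2·(-1.632033)≈6.132542; next y=3/10·4.217275+1/4·6.132542≈2.798318
n=6: y≈2.798318, sp=3, e=sp−y≈0.201682; I≈4.491978, D=e−e_prev≈1.418957; u=0·0.201682+2·4.491978+3/2·1.418957≈11.112390; next y=3/10·2.798318+1/4·11.112390≈3.617593
n=7: y≈3.617593, sp=3, e=sp−y≈-0.617593; I≈3.874385, D=e−e_prev≈-0.819275; u=0·(-0.617593)+2·3.874385+3/2·(-0.819275)≈6.519857; next y=3/10·3.617593+1/4·6.519857≈2.715242
n=8: y≈2.715242, sp=3, e=sp−y≈0.284758; I≈4.159143, D=e−e_prev≈0.902351; u=0·0.284758+2·4.159143+3/2·0.902351≈9.671811; next y=3/10·2.715242+1/4·9.671811≈3.232525
n=9: y≈3.232525, sp=3, e=sp−y≈-0.232525; I≈3.926617, D=e−e_prev≈-0.517283; u=0·(-0.232525)+2·3.926617+3/2·(-0.517283)≈7.077309; next y=3/10·3.232525+1/4·7.077309≈2.739085
n=10: y≈2.739085, sp=3, e=sp−y≈0.260915; I≈4.187532, D=e−e_prev≈0.493441; u=0·0.260915+2·4.187532+3/2·0.493441≈9.115225; next y=3/10·2.739085+1/4·9.115225≈3.100532

0 4 14.000 0.000
1 4 3.750 3.500
2 4 15.294 1.988
3 3 5.037 4.420
4 3 13.767 2.585
5 3 6.133 4.217
6 3 11.112 2.798
7 3 6.520 3.618
8 3 9.672 2.715
9 3 7.077 3.233
10 3 9.115 2.739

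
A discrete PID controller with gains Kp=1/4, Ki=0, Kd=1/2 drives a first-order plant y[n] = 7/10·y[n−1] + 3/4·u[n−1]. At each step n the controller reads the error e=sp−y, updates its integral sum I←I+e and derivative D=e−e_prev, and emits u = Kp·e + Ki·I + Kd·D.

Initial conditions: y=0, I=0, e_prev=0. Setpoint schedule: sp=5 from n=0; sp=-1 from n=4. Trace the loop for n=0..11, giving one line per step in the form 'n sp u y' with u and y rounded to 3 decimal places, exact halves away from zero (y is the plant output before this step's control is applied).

(exact arithmetic carried between steps; '≈' marks a value shown rounded to 6 d.p. or computed from one; I and e_prev carry over from the previous line; the table rounds u and y to 3 d.p., halves away from zero)
n=0: y=0, sp=5, e=sp−y=5; I=5, D=e−e_prev=5; u=1/4·5+0·5+1/2·5=3.75; next y=7/10·0+3/4·3.75=2.8125
n=1: y=2.8125, sp=5, e=sp−y=2.1875; I=7.1875, D=e−e_prev=-2.8125; u=1/4·2.1875+0·7.1875+1/2·(-2.8125)=-0.859375; next y=7/10·2.8125+3/4·(-0.859375)≈1.324219
n=2: y≈1.324219, sp=5, e=sp−y≈3.675781; I≈10.863281, D=e−e_prev≈1.488281; u=1/4·3.675781+0·10.863281+1/2·1.488281≈1.663086; next y=7/10·1.324219+3/4·1.663086≈2.174268
n=3: y≈2.174268, sp=5, e=sp−y≈2.825732; I≈13.689014, D=e−e_prev≈-0.850049; u=1/4·2.825732+0·13.689014+1/2·(-0.850049)≈0.281409; next y=7/10·2.174268+3/4·0.281409≈1.733044
n=4: y≈1.733044, sp=-1, e=sp−y≈-2.733044; I≈10.955970, D=e−e_prev≈-5.558776; u=1/4·(-2.733044)+0·10.955970+1/2·(-5.558776)≈-3.462649; next y=7/10·1.733044+3/4·(-3.462649)≈-1.383856
n=5: y≈-1.383856, sp=-1, e=sp−y≈0.383856; I≈11.339826, D=e−e_prev≈3.116900; u=1/4·0.383856+0·11.339826+1/2·3.116900≈1.654414; next y=7/10·(-1.383856)+3/4·1.654414≈0.272111
n=6: y≈0.272111, sp=-1, e=sp−y≈-1.272111; I≈10.067715, D=e−e_prev≈-1.655967; u=1/4·(-1.272111)+0·10.067715+1/2·(-1.655967)≈-1.146011; next y=7/10·0.272111+3/4·(-1.146011)≈-0.669031
n=7: y≈-0.669031, sp=-1, e=sp−y≈-0.330969; I≈9.736746, D=e−e_prev≈0.941142; u=1/4·(-0.330969)+0·9.736746+1/2·0.941142≈0.387829; next y=7/10·(-0.669031)+3/4·0.387829≈-0.177450
n=8: y≈-0.177450, sp=-1, e=sp−y≈-0.822550; I≈8.914196, D=e−e_prev≈-0.491581; u=1/4·(-0.822550)+0·8.914196+1/2·(-0.491581)≈-0.451428; next y=7/10·(-0.177450)+3/4·(-0.451428)≈-0.462786
n=9: y≈-0.462786, sp=-1, e=sp−y≈-0.537214; I≈8.376981, D=e−e_prev≈0.285336; u=1/4·(-0.537214)+0·8.376981+1/2·0.285336≈0.008364; next y=7/10·(-0.462786)+3/4·0.008364≈-0.317677
n=10: y≈-0.317677, sp=-1, e=sp−y≈-0.682323; I≈7.694658, D=e−e_prev≈-0.145109; u=1/4·(-0.682323)+0·7.694658+1/2·(-0.145109)≈-0.243135; next y=7/10·(-0.317677)+3/4·(-0.243135)≈-0.404725
n=11: y≈-0.404725, sp=-1, e=sp−y≈-0.595275; I≈7.099384, D=e−e_prev≈0.087048; u=1/4·(-0.595275)+0·7.099384+1/2·0.087048≈-0.105294; next y=7/10·(-0.404725)+3/4·(-0.105294)≈-0.362279

0 5 3.750 0.000
1 5 -0.859 2.813
2 5 1.663 1.324
3 5 0.281 2.174
4 -1 -3.463 1.733
5 -1 1.654 -1.384
6 -1 -1.146 0.272
7 -1 0.388 -0.669
8 -1 -0.451 -0.177
9 -1 0.008 -0.463
10 -1 -0.243 -0.318
11 -1 -0.105 -0.405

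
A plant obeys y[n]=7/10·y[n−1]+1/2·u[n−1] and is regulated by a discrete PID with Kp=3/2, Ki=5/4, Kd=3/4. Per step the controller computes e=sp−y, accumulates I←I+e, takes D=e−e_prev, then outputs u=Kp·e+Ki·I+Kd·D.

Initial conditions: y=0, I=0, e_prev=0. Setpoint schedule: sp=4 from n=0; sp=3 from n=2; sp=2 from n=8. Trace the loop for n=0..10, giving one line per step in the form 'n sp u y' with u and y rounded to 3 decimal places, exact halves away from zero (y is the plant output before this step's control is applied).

0 4 14.000 0.000
1 4 -8.500 7.000
2 3 11.725 0.650
3 3 -9.186 6.318
4 3 13.627 -0.171
5 3 -11.302 6.694
6 3 16.036 -0.965
7 3 -13.829 7.342
8 2 15.384 -1.775
9 2 -14.771 6.450
10 2 18.456 -2.871

(exact arithmetic carried between steps; '≈' marks a value shown rounded to 6 d.p. or computed from one; I and e_prev carry over from the previous line; the table rounds u and y to 3 d.p., halves away from zero)
n=0: y=0, sp=4, e=sp−y=4; I=4, D=e−e_prev=4; u=3/2·4+5/4·4+3/4·4=14; next y=7/10·0+1/2·14=7
n=1: y=7, sp=4, e=sp−y=-3; I=1, D=e−e_prev=-7; u=3/2·(-3)+5/4·1+3/4·(-7)=-8.5; next y=7/10·7+1/2·(-8.5)=0.65
n=2: y=0.65, sp=3, e=sp−y=2.35; I=3.35, D=e−e_prev=5.35; u=3/2·2.35+5/4·3.35+3/4·5.35=11.725; next y=7/10·0.65+1/2·11.725=6.3175
n=3: y=6.3175, sp=3, e=sp−y=-3.3175; I=0.0325, D=e−e_prev=-5.6675; u=3/2·(-3.3175)+5/4·0.0325+3/4·(-5.6675)=-9.18625; next y=7/10·6.3175+1/2·(-9.18625)=-0.170875
n=4: y=-0.170875, sp=3, e=sp−y=3.170875; I=3.203375, D=e−e_prev=6.488375; u=3/2·3.170875+5/4·3.203375+3/4·6.488375≈13.626813; next y=7/10·(-0.170875)+1/2·13.626813≈6.693794
n=5: y≈6.693794, sp=3, e=sp−y≈-3.693794; I≈-0.490419, D=e−e_prev≈-6.864669; u=3/2·(-3.693794)+5/4·(-0.490419)+3/4·(-6.864669)≈-11.302216; next y=7/10·6.693794+1/2·(-11.302216)≈-0.965452
n=6: y≈-0.965452, sp=3, e=sp−y≈3.965452; I≈3.475033, D=e−e_prev≈7.659246; u=3/2·3.965452+5/4·3.475033+3/4·7.659246≈16.036405; next y=7/10·(-0.965452)+1/2·16.036405≈7.342386
n=7: y≈7.342386, sp=3, e=sp−y≈-4.342386; I≈-0.867352, D=e−e_prev≈-8.307838; u=3/2·(-4.342386)+5/4·(-0.867352)+3/4·(-8.307838)≈-13.828647; next y=7/10·7.342386+1/2·(-13.828647)≈-1.774654
n=8: y≈-1.774654, sp=2, e=sp−y≈3.774654; I≈2.907301, D=e−e_prev≈8.117039; u=3/2·3.774654+5/4·2.907301+3/4·8.117039≈15.383887; next y=7/10·(-1.774654)+1/2·15.383887≈6.449686
n=9: y≈6.449686, sp=2, e=sp−y≈-4.449686; I≈-1.542384, D=e−e_prev≈-8.224340; u=3/2·(-4.449686)+5/4·(-1.542384)+3/4·(-8.224340)≈-14.770764; next y=7/10·6.449686+1/2·(-14.770764)≈-2.870602
n=10: y≈-2.870602, sp=2, e=sp−y≈4.870602; I≈3.328217, D=e−e_prev≈9.320288; u=3/2·4.870602+5/4·3.328217+3/4·9.320288≈18.456390; next y=7/10·(-2.870602)+1/2·18.456390≈7.218774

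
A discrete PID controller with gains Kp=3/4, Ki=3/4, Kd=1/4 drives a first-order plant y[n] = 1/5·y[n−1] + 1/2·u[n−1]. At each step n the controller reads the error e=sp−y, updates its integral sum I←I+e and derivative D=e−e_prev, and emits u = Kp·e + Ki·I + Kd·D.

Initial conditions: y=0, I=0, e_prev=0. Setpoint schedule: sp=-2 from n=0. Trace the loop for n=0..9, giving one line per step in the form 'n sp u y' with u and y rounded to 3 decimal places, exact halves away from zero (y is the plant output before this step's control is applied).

(exact arithmetic carried between steps; '≈' marks a value shown rounded to 6 d.p. or computed from one; I and e_prev carry over from the previous line; the table rounds u and y to 3 d.p., halves away from zero)
n=0: y=0, sp=-2, e=sp−y=-2; I=-2, D=e−e_prev=-2; u=3/4·(-2)+3/4·(-2)+1/4·(-2)=-3.5; next y=1/5·0+1/2·(-3.5)=-1.75
n=1: y=-1.75, sp=-2, e=sp−y=-0.25; I=-2.25, D=e−e_prev=1.75; u=3/4·(-0.25)+3/4·(-2.25)+1/4·1.75=-1.4375; next y=1/5·(-1.75)+1/2·(-1.4375)=-1.06875
n=2: y=-1.06875, sp=-2, e=sp−y=-0.93125; I=-3.18125, D=e−e_prev=-0.68125; u=3/4·(-0.93125)+3/4·(-3.18125)+1/4·(-0.68125)≈-3.254688; next y=1/5·(-1.06875)+1/2·(-3.254688)≈-1.841094
n=3: y≈-1.841094, sp=-2, e=sp−y≈-0.158906; I≈-3.340156, D=e−e_prev≈0.772344; u=3/4·(-0.158906)+3/4·(-3.340156)+1/4·0.772344≈-2.431211; next y=1/5·(-1.841094)+1/2·(-2.431211)≈-1.583824
n=4: y≈-1.583824, sp=-2, e=sp−y≈-0.416176; I≈-3.756332, D=e−e_prev≈-0.257270; u=3/4·(-0.416176)+3/4·(-3.756332)+1/4·(-0.257270)≈-3.193698; next y=1/5·(-1.583824)+1/2·(-3.193698)≈-1.913614
n=5: y≈-1.913614, sp=-2, e=sp−y≈-0.086386; I≈-3.842718, D=e−e_prev≈0.329790; u=3/4·(-0.086386)+3/4·(-3.842718)+1/4·0.329790≈-2.864381; next y=1/5·(-1.913614)+1/2·(-2.864381)≈-1.814913
n=6: y≈-1.814913, sp=-2, e=sp−y≈-0.185087; I≈-4.027805, D=e−e_prev≈-0.098701; u=3/4·(-0.185087)+3/4·(-4.027805)+1/4·(-0.098701)≈-3.184344; next y=1/5·(-1.814913)+1/2·(-3.184344)≈-1.955155
n=7: y≈-1.955155, sp=-2, e=sp−y≈-0.044845; I≈-4.072650, D=e−e_prev≈0.140242; u=3/4·(-0.044845)+3/4·(-4.072650)+1/4·0.140242≈-3.053061; next y=1/5·(-1.955155)+1/2·(-3.053061)≈-1.917562
n=8: y≈-1.917562, sp=-2, e=sp−y≈-0.082438; I≈-4.155089, D=e−e_prev≈-0.037593; u=3/4·(-0.082438)+3/4·(-4.155089)+1/4·(-0.037593)≈-3.187544; next y=1/5·(-1.917562)+1/2·(-3.187544)≈-1.977284
n=9: y≈-1.977284, sp=-2, e=sp−y≈-0.022716; I≈-4.177805, D=e−e_prev≈0.059723; u=3/4·(-0.022716)+3/4·(-4.177805)+1/4·0.059723≈-3.135460; next y=1/5·(-1.977284)+1/2·(-3.135460)≈-1.963187

0 -2 -3.500 0.000
1 -2 -1.438 -1.750
2 -2 -3.255 -1.069
3 -2 -2.431 -1.841
4 -2 -3.194 -1.584
5 -2 -2.864 -1.914
6 -2 -3.184 -1.815
7 -2 -3.053 -1.955
8 -2 -3.188 -1.918
9 -2 -3.135 -1.977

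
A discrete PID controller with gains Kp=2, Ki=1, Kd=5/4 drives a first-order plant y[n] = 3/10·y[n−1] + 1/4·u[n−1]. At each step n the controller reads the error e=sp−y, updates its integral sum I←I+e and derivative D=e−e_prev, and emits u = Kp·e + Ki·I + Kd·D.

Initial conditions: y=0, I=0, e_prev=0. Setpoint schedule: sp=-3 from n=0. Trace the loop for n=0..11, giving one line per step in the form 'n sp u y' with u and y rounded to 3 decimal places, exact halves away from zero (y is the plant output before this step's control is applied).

(exact arithmetic carried between steps; '≈' marks a value shown rounded to 6 d.p. or computed from one; I and e_prev carry over from the previous line; the table rounds u and y to 3 d.p., halves away from zero)
n=0: y=0, sp=-3, e=sp−y=-3; I=-3, D=e−e_prev=-3; u=2·(-3)+1·(-3)+5/4·(-3)=-12.75; next y=3/10·0+1/4·(-12.75)=-3.1875
n=1: y=-3.1875, sp=-3, e=sp−y=0.1875; I=-2.8125, D=e−e_prev=3.1875; u=2·0.1875+1·(-2.8125)+5/4·3.1875=1.546875; next y=3/10·(-3.1875)+1/4·1.546875≈-0.569531
n=2: y≈-0.569531, sp=-3, e=sp−y≈-2.430469; I≈-5.242969, D=e−e_prev≈-2.617969; u=2·(-2.430469)+1·(-5.242969)+5/4·(-2.617969)≈-13.376367; next y=3/10·(-0.569531)+1/4·(-13.376367)≈-3.514951
n=3: y≈-3.514951, sp=-3, e=sp−y≈0.514951; I≈-4.728018, D=e−e_prev≈2.945420; u=2·0.514951+1·(-4.728018)+5/4·2.945420≈-0.016340; next y=3/10·(-3.514951)+1/4·(-0.016340)≈-1.058570
n=4: y≈-1.058570, sp=-3, e=sp−y≈-1.941430; I≈-6.669447, D=e−e_prev≈-2.456381; u=2·(-1.941430)+1·(-6.669447)+5/4·(-2.456381)≈-13.622782; next y=3/10·(-1.058570)+1/4·(-13.622782)≈-3.723267
n=5: y≈-3.723267, sp=-3, e=sp−y≈0.723267; I≈-5.946180, D=e−e_prev≈2.664696; u=2·0.723267+1·(-5.946180)+5/4·2.664696≈-1.168777; next y=3/10·(-3.723267)+1/4·(-1.168777)≈-1.409174
n=6: y≈-1.409174, sp=-3, e=sp−y≈-1.590826; I≈-7.537006, D=e−e_prev≈-2.314092; u=2·(-1.590826)+1·(-7.537006)+5/4·(-2.314092)≈-13.611273; next y=3/10·(-1.409174)+1/4·(-13.611273)≈-3.825571
n=7: y≈-3.825571, sp=-3, e=sp−y≈0.825571; I≈-6.711436, D=e−e_prev≈2.416396; u=2·0.825571+1·(-6.711436)+5/4·2.416396≈-2.039799; next y=3/10·(-3.825571)+1/4·(-2.039799)≈-1.657621
n=8: y≈-1.657621, sp=-3, e=sp−y≈-1.342379; I≈-8.053815, D=e−e_prev≈-2.167950; u=2·(-1.342379)+1·(-8.053815)+5/4·(-2.167950)≈-13.448510; next y=3/10·(-1.657621)+1/4·(-13.448510)≈-3.859414
n=9: y≈-3.859414, sp=-3, e=sp−y≈0.859414; I≈-7.194401, D=e−e_prev≈2.201793; u=2·0.859414+1·(-7.194401)+5/4·2.201793≈-2.723332; next y=3/10·(-3.859414)+1/4·(-2.723332)≈-1.838657
n=10: y≈-1.838657, sp=-3, e=sp−y≈-1.161343; I≈-8.355744, D=e−e_prev≈-2.020757; u=2·(-1.161343)+1·(-8.355744)+5/4·(-2.020757)≈-13.204375; next y=3/10·(-1.838657)+1/4·(-13.204375)≈-3.852691
n=11: y≈-3.852691, sp=-3, e=sp−y≈0.852691; I≈-7.503053, D=e−e_prev≈2.014034; u=2·0.852691+1·(-7.503053)+5/4·2.014034≈-3.280129; next y=3/10·(-3.852691)+1/4·(-3.280129)≈-1.975839

0 -3 -12.750 0.000
1 -3 1.547 -3.188
2 -3 -13.376 -0.570
3 -3 -0.016 -3.515
4 -3 -13.623 -1.059
5 -3 -1.169 -3.723
6 -3 -13.611 -1.409
7 -3 -2.040 -3.826
8 -3 -13.449 -1.658
9 -3 -2.723 -3.859
10 -3 -13.204 -1.839
11 -3 -3.280 -3.853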